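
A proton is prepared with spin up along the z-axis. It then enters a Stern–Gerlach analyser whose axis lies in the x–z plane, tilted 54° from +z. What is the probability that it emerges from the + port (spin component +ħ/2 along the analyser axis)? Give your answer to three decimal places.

For spin-½, the probability of finding spin-up along an axis at angle θ to the initial spin direction is cos²(θ/2); spin-down is sin²(θ/2).
θ = 54°, so P = cos²(27°) ≈ 0.794.

0.794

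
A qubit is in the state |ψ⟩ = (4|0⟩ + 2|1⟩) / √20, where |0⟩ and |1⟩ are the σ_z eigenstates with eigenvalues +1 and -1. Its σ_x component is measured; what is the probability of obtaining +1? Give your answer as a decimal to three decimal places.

0.900

|+x⟩ = (|0⟩ + |1⟩)/√2, so ⟨+x|ψ⟩ = (6) / (√2·√20).
P = |6|² / 40 = 36/40.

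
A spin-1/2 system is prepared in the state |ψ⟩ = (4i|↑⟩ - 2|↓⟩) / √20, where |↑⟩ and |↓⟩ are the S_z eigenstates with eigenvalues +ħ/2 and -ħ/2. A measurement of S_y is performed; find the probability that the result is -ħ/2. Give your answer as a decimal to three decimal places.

0.100

|-y⟩ = (|↑⟩ - i|↓⟩)/√2, so ⟨-y|ψ⟩ = (2i) / (√2·√20).
P = |2i|² / 40 = 4/40.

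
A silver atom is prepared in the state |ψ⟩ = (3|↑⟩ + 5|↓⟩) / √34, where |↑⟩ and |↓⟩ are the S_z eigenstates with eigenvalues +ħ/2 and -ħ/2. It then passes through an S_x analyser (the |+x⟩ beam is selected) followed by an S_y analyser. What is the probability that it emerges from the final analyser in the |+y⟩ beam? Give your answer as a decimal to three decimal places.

0.471

First analyser (S_x): P(|+x⟩) = |⟨+x|ψ⟩|² = 64/68.
After stage 1 the state is |+x⟩; P(|+y⟩) = |⟨+y|+x⟩|² = 1/2.
Joint probability = 64/68 × 1/2 = 0.471.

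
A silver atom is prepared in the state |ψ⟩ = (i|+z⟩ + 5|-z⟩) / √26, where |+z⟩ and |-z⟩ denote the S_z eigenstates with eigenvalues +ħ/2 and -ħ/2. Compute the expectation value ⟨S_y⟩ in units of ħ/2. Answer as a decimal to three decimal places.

⟨σ_y⟩ = 2 Im(a* b)/(|a|²+|b|²) with a = i, b = 5.
a* b = -5i, so ⟨σ_y⟩ = -10/26.
⟨S_y⟩ = (ħ/2)·⟨σ_y⟩.

-0.385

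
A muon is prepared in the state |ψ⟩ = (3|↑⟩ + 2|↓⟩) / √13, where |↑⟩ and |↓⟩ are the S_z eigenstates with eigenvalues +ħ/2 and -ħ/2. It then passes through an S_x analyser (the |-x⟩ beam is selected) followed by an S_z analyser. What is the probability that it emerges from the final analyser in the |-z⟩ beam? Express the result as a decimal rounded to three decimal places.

0.019

First analyser (S_x): P(|-x⟩) = |⟨-x|ψ⟩|² = 1/26.
After stage 1 the state is |-x⟩; P(|-z⟩) = |⟨-z|-x⟩|² = 1/2.
Joint probability = 1/26 × 1/2 = 0.019.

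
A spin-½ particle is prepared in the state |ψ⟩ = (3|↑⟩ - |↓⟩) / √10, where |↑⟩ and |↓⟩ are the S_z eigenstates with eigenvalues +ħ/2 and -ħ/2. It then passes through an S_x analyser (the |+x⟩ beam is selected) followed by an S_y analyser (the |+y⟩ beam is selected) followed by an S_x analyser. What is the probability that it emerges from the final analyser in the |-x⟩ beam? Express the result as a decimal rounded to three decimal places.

0.050

First analyser (S_x): P(|+x⟩) = |⟨+x|ψ⟩|² = 4/20.
After stage 1 the state is |+x⟩; P(|+y⟩) = |⟨+y|+x⟩|² = 1/2.
After stage 2 the state is |+y⟩; P(|-x⟩) = |⟨-x|+y⟩|² = 1/2.
Joint probability = 4/20 × 1/2 × 1/2 = 0.050.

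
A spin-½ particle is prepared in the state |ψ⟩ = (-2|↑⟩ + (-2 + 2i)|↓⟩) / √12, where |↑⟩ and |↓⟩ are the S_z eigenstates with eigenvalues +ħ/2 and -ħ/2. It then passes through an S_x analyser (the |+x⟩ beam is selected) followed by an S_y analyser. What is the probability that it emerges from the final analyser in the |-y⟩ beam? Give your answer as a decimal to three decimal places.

0.417

First analyser (S_x): P(|+x⟩) = |⟨+x|ψ⟩|² = 20/24.
After stage 1 the state is |+x⟩; P(|-y⟩) = |⟨-y|+x⟩|² = 1/2.
Joint probability = 20/24 × 1/2 = 0.417.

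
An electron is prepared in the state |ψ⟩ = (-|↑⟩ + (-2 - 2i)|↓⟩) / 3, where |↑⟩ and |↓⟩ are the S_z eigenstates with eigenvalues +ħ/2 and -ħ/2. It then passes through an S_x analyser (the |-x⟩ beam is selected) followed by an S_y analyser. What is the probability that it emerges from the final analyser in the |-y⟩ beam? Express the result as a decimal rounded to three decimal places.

0.139

First analyser (S_x): P(|-x⟩) = |⟨-x|ψ⟩|² = 5/18.
After stage 1 the state is |-x⟩; P(|-y⟩) = |⟨-y|-x⟩|² = 1/2.
Joint probability = 5/18 × 1/2 = 0.139.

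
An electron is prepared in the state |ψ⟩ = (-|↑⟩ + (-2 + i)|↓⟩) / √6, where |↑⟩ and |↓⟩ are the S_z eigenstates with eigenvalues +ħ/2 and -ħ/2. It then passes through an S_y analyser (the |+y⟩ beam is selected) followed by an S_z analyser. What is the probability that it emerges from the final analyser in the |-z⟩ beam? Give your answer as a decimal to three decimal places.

First analyser (S_y): P(|+y⟩) = |⟨+y|ψ⟩|² = 4/12.
After stage 1 the state is |+y⟩; P(|-z⟩) = |⟨-z|+y⟩|² = 1/2.
Joint probability = 4/12 × 1/2 = 0.167.

0.167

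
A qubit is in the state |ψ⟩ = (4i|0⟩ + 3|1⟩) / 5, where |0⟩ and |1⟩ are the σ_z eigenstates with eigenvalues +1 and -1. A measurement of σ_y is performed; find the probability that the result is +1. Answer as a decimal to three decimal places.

|+y⟩ = (|0⟩ + i|1⟩)/√2, so ⟨+y|ψ⟩ = (i) / (√2·5).
P = |i|² / 50 = 1/50.

0.020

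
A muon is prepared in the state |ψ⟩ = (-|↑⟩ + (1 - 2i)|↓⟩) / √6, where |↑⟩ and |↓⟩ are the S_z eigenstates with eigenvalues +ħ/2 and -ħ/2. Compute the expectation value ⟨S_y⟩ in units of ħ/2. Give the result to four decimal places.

⟨σ_y⟩ = 2 Im(a* b)/(|a|²+|b|²) with a = -1, b = (1 - 2i).
a* b = (-1 + 2i), so ⟨σ_y⟩ = 4/6.
⟨S_y⟩ = (ħ/2)·⟨σ_y⟩.

0.6667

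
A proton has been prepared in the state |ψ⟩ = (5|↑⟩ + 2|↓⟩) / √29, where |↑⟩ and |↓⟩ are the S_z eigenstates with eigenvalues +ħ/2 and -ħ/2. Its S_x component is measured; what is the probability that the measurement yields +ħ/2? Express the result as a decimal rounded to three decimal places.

0.845

|+x⟩ = (|↑⟩ + |↓⟩)/√2, so ⟨+x|ψ⟩ = (7) / (√2·√29).
P = |7|² / 58 = 49/58.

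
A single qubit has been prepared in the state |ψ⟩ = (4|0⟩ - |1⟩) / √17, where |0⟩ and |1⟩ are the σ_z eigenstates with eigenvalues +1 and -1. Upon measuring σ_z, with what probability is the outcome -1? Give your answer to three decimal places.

0.059

The -1 outcome corresponds to |1⟩. Its amplitude in |ψ⟩ is -1/√17.
P = |-1|² / 17 = 1/17.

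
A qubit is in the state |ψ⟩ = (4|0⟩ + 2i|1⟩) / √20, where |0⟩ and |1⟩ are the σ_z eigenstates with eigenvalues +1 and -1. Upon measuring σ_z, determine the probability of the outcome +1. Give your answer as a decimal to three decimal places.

The +1 outcome corresponds to |0⟩. Its amplitude in |ψ⟩ is 4/√20.
P = |4|² / 20 = 16/20.

0.800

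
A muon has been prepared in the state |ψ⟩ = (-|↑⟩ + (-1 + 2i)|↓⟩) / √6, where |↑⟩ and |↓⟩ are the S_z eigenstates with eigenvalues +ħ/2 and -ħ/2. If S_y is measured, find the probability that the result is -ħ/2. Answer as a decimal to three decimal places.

|-y⟩ = (|↑⟩ - i|↓⟩)/√2, so ⟨-y|ψ⟩ = (-3 - i) / (√2·√6).
P = |-3 - i|² / 12 = 10/12.

0.833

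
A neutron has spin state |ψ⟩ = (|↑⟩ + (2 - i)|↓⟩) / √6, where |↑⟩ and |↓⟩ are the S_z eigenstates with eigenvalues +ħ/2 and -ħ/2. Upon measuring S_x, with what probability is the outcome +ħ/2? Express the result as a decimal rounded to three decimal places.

|+x⟩ = (|↑⟩ + |↓⟩)/√2, so ⟨+x|ψ⟩ = (3 - i) / (√2·√6).
P = |3 - i|² / 12 = 10/12.

0.833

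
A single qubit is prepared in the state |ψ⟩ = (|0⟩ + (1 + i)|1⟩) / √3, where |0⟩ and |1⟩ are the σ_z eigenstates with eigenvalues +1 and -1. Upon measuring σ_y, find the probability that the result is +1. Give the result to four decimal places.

0.8333

|+y⟩ = (|0⟩ + i|1⟩)/√2, so ⟨+y|ψ⟩ = (2 - i) / (√2·√3).
P = |2 - i|² / 6 = 5/6.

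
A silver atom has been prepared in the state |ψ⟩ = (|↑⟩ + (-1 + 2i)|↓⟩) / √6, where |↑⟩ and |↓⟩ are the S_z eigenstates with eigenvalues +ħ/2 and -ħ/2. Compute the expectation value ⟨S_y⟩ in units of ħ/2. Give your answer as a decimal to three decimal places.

⟨σ_y⟩ = 2 Im(a* b)/(|a|²+|b|²) with a = 1, b = (-1 + 2i).
a* b = (-1 + 2i), so ⟨σ_y⟩ = 4/6.
⟨S_y⟩ = (ħ/2)·⟨σ_y⟩.

0.667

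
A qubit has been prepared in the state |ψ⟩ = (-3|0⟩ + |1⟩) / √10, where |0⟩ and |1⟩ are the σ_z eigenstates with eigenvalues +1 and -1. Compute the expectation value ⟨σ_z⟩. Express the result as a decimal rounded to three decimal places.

0.800

⟨σ_z⟩ = |a|² - |b|² divided by |a|²+|b|², with a, b the |0⟩, |1⟩ amplitudes.
= (9 - 1)/10 = 8/10.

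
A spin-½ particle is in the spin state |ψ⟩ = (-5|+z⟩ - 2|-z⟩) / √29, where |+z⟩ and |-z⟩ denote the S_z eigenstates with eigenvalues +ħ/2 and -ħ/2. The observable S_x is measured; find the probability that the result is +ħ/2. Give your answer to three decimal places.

|+x⟩ = (|+z⟩ + |-z⟩)/√2, so ⟨+x|ψ⟩ = (-7) / (√2·√29).
P = |-7|² / 58 = 49/58.

0.845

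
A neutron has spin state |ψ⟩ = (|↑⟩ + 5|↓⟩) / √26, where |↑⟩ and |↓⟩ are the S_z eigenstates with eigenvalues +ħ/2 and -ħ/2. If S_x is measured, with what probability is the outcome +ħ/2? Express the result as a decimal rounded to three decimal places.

|+x⟩ = (|↑⟩ + |↓⟩)/√2, so ⟨+x|ψ⟩ = (6) / (√2·√26).
P = |6|² / 52 = 36/52.

0.692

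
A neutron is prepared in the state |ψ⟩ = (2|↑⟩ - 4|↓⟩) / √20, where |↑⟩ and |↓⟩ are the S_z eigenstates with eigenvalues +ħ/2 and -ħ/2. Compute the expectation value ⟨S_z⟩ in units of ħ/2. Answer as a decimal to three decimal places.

⟨σ_z⟩ = |a|² - |b|² divided by |a|²+|b|², with a, b the |↑⟩, |↓⟩ amplitudes.
= (4 - 16)/20 = -12/20.
⟨S_z⟩ = (ħ/2)·⟨σ_z⟩.

-0.600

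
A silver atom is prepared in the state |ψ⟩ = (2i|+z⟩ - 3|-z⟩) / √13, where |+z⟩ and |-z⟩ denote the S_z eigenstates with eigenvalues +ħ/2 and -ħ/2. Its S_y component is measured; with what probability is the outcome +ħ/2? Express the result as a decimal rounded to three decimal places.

0.962

|+y⟩ = (|+z⟩ + i|-z⟩)/√2, so ⟨+y|ψ⟩ = (5i) / (√2·√13).
P = |5i|² / 26 = 25/26.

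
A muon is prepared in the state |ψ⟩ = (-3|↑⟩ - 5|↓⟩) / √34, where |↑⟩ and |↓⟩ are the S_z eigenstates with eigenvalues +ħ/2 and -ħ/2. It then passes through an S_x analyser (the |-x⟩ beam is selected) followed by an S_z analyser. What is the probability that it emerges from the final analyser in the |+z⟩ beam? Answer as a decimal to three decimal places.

First analyser (S_x): P(|-x⟩) = |⟨-x|ψ⟩|² = 4/68.
After stage 1 the state is |-x⟩; P(|+z⟩) = |⟨+z|-x⟩|² = 1/2.
Joint probability = 4/68 × 1/2 = 0.029.

0.029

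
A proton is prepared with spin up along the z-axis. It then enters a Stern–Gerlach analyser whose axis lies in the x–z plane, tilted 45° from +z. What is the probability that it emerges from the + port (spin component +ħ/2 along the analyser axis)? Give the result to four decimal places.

0.8536

For spin-½, the probability of finding spin-up along an axis at angle θ to the initial spin direction is cos²(θ/2); spin-down is sin²(θ/2).
θ = 45°, so P = cos²(22.5°) ≈ 0.8536.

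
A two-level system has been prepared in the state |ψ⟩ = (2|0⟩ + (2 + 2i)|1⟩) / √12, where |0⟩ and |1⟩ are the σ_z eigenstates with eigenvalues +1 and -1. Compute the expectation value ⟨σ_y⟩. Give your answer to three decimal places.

⟨σ_y⟩ = 2 Im(a* b)/(|a|²+|b|²) with a = 2, b = (2 + 2i).
a* b = (4 + 4i), so ⟨σ_y⟩ = 8/12.

0.667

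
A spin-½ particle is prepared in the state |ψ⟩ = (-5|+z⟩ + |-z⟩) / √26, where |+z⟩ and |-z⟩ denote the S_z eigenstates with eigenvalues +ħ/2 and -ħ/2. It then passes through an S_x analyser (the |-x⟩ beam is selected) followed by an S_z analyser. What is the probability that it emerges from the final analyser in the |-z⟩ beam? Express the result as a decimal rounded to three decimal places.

First analyser (S_x): P(|-x⟩) = |⟨-x|ψ⟩|² = 36/52.
After stage 1 the state is |-x⟩; P(|-z⟩) = |⟨-z|-x⟩|² = 1/2.
Joint probability = 36/52 × 1/2 = 0.346.

0.346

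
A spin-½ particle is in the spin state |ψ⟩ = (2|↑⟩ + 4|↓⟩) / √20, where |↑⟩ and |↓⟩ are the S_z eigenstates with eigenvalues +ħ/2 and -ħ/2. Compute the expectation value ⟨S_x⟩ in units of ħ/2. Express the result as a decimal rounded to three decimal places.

⟨σ_x⟩ = 2 Re(a* b)/(|a|²+|b|²) with a = 2, b = 4.
a* b = 8, so ⟨σ_x⟩ = 16/20.
⟨S_x⟩ = (ħ/2)·⟨σ_x⟩.

0.800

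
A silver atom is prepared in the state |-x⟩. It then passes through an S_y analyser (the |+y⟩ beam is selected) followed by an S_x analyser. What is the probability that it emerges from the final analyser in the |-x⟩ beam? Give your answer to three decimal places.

First analyser (S_y): from |-x⟩, P(|+y⟩) = 1/2.
After stage 1 the state is |+y⟩; P(|-x⟩) = |⟨-x|+y⟩|² = 1/2.
Joint probability = 1/2 × 1/2 = 0.250.

0.250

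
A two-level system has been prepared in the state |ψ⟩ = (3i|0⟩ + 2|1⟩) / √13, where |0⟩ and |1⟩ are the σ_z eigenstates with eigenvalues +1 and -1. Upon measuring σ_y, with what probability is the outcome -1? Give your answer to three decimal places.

0.962

|-y⟩ = (|0⟩ - i|1⟩)/√2, so ⟨-y|ψ⟩ = (5i) / (√2·√13).
P = |5i|² / 26 = 25/26.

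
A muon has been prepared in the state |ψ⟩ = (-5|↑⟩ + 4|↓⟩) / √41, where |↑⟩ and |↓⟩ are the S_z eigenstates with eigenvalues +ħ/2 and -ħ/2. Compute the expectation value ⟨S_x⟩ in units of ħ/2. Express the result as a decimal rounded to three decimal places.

-0.976

⟨σ_x⟩ = 2 Re(a* b)/(|a|²+|b|²) with a = -5, b = 4.
a* b = -20, so ⟨σ_x⟩ = -40/41.
⟨S_x⟩ = (ħ/2)·⟨σ_x⟩.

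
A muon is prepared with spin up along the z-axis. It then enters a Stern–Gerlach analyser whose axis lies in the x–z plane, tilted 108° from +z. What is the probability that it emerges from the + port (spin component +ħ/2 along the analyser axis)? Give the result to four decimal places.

0.3455

For spin-½, the probability of finding spin-up along an axis at angle θ to the initial spin direction is cos²(θ/2); spin-down is sin²(θ/2).
θ = 108°, so P = cos²(54°) ≈ 0.3455.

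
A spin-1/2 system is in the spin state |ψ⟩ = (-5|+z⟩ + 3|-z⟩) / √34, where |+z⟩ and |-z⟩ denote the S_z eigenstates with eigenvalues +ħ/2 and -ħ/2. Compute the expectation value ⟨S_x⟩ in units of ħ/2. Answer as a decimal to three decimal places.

-0.882

⟨σ_x⟩ = 2 Re(a* b)/(|a|²+|b|²) with a = -5, b = 3.
a* b = -15, so ⟨σ_x⟩ = -30/34.
⟨S_x⟩ = (ħ/2)·⟨σ_x⟩.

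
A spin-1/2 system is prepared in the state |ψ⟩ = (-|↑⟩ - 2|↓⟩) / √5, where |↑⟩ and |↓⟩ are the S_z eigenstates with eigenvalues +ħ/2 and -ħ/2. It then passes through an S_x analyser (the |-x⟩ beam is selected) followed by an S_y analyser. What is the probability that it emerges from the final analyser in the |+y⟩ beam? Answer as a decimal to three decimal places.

0.050

First analyser (S_x): P(|-x⟩) = |⟨-x|ψ⟩|² = 1/10.
After stage 1 the state is |-x⟩; P(|+y⟩) = |⟨+y|-x⟩|² = 1/2.
Joint probability = 1/10 × 1/2 = 0.050.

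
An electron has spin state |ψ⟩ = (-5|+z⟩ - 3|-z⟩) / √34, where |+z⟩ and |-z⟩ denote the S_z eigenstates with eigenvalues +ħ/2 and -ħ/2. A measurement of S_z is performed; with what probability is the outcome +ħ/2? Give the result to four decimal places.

0.7353

The +ħ/2 outcome corresponds to |+z⟩. Its amplitude in |ψ⟩ is -5/√34.
P = |-5|² / 34 = 25/34.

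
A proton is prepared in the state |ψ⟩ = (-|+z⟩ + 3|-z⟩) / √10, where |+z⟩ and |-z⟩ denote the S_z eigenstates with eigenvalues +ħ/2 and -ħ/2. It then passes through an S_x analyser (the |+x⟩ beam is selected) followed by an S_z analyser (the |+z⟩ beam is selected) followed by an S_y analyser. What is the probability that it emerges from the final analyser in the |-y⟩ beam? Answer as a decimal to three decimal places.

First analyser (S_x): P(|+x⟩) = |⟨+x|ψ⟩|² = 4/20.
After stage 1 the state is |+x⟩; P(|+z⟩) = |⟨+z|+x⟩|² = 1/2.
After stage 2 the state is |+z⟩; P(|-y⟩) = |⟨-y|+z⟩|² = 1/2.
Joint probability = 4/20 × 1/2 × 1/2 = 0.050.

0.050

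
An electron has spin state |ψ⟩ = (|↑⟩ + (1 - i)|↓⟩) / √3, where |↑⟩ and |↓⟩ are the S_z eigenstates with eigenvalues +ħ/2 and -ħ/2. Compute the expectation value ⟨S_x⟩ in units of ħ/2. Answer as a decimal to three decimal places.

0.667

⟨σ_x⟩ = 2 Re(a* b)/(|a|²+|b|²) with a = 1, b = (1 - i).
a* b = (1 - i), so ⟨σ_x⟩ = 2/3.
⟨S_x⟩ = (ħ/2)·⟨σ_x⟩.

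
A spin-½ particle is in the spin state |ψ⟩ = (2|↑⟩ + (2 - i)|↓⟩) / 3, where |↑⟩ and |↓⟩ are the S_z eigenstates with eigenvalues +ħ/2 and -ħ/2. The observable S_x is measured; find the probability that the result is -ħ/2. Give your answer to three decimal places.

0.056

|-x⟩ = (|↑⟩ - |↓⟩)/√2, so ⟨-x|ψ⟩ = (i) / (√2·3).
P = |i|² / 18 = 1/18.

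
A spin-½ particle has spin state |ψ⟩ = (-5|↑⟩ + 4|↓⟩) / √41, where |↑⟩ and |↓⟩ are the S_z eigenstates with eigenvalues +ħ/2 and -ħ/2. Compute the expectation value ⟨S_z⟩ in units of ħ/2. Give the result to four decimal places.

0.2195

⟨σ_z⟩ = |a|² - |b|² divided by |a|²+|b|², with a, b the |↑⟩, |↓⟩ amplitudes.
= (25 - 16)/41 = 9/41.
⟨S_z⟩ = (ħ/2)·⟨σ_z⟩.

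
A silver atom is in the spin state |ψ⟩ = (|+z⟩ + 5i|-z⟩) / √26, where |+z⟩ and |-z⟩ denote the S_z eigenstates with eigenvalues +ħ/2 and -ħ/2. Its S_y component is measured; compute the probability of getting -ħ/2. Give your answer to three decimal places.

0.308

|-y⟩ = (|+z⟩ - i|-z⟩)/√2, so ⟨-y|ψ⟩ = (-4) / (√2·√26).
P = |-4|² / 52 = 16/52.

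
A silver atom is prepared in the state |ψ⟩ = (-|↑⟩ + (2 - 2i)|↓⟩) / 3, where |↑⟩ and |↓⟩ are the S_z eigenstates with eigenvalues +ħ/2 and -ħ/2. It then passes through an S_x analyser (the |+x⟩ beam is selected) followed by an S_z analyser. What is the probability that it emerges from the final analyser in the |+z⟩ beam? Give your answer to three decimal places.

First analyser (S_x): P(|+x⟩) = |⟨+x|ψ⟩|² = 5/18.
After stage 1 the state is |+x⟩; P(|+z⟩) = |⟨+z|+x⟩|² = 1/2.
Joint probability = 5/18 × 1/2 = 0.139.

0.139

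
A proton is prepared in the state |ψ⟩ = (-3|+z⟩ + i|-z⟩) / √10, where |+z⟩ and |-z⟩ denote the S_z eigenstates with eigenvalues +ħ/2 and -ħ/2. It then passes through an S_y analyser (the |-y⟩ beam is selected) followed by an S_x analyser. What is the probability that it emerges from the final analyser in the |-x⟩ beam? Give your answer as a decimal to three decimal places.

First analyser (S_y): P(|-y⟩) = |⟨-y|ψ⟩|² = 16/20.
After stage 1 the state is |-y⟩; P(|-x⟩) = |⟨-x|-y⟩|² = 1/2.
Joint probability = 16/20 × 1/2 = 0.400.

0.400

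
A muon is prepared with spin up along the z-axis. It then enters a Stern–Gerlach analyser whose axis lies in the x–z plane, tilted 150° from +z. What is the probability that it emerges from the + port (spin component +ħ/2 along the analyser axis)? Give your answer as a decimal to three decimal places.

For spin-½, the probability of finding spin-up along an axis at angle θ to the initial spin direction is cos²(θ/2); spin-down is sin²(θ/2).
θ = 150°, so P = cos²(75°) ≈ 0.067.

0.067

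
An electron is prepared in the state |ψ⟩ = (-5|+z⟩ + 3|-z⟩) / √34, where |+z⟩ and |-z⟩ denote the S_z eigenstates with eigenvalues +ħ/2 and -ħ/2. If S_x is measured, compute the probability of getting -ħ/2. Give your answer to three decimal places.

0.941

|-x⟩ = (|+z⟩ - |-z⟩)/√2, so ⟨-x|ψ⟩ = (-8) / (√2·√34).
P = |-8|² / 68 = 64/68.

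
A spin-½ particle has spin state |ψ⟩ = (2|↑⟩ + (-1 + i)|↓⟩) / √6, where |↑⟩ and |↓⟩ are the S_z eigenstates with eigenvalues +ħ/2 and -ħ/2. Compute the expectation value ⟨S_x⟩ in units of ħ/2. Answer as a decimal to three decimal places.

⟨σ_x⟩ = 2 Re(a* b)/(|a|²+|b|²) with a = 2, b = (-1 + i).
a* b = (-2 + 2i), so ⟨σ_x⟩ = -4/6.
⟨S_x⟩ = (ħ/2)·⟨σ_x⟩.

-0.667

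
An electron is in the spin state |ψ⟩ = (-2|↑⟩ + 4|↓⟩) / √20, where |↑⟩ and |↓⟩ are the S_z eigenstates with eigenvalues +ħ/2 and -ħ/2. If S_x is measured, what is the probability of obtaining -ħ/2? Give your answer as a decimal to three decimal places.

0.900

|-x⟩ = (|↑⟩ - |↓⟩)/√2, so ⟨-x|ψ⟩ = (-6) / (√2·√20).
P = |-6|² / 40 = 36/40.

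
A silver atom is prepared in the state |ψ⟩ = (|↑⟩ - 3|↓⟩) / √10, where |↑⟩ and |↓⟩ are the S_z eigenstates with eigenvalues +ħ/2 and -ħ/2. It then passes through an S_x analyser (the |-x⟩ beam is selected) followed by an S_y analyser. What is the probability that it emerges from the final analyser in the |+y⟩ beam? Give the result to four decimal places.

First analyser (S_x): P(|-x⟩) = |⟨-x|ψ⟩|² = 16/20.
After stage 1 the state is |-x⟩; P(|+y⟩) = |⟨+y|-x⟩|² = 1/2.
Joint probability = 16/20 × 1/2 = 0.4000.

0.4000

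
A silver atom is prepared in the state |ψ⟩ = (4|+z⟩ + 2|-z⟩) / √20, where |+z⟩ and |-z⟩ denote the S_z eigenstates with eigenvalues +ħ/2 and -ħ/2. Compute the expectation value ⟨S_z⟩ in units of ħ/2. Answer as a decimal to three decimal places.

0.600

⟨σ_z⟩ = |a|² - |b|² divided by |a|²+|b|², with a, b the |+z⟩, |-z⟩ amplitudes.
= (16 - 4)/20 = 12/20.
⟨S_z⟩ = (ħ/2)·⟨σ_z⟩.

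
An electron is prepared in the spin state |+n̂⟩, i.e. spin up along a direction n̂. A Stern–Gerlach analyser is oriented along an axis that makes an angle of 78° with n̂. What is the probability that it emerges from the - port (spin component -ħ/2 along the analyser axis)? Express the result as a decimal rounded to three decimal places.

0.396

For spin-½, the probability of finding spin-up along an axis at angle θ to the initial spin direction is cos²(θ/2); spin-down is sin²(θ/2).
θ = 78°, so P = sin²(39°) ≈ 0.396.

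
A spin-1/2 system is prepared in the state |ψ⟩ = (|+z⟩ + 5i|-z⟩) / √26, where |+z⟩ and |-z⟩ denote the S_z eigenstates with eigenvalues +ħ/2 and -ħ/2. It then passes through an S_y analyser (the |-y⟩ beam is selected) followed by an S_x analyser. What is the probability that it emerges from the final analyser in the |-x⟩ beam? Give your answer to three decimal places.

First analyser (S_y): P(|-y⟩) = |⟨-y|ψ⟩|² = 16/52.
After stage 1 the state is |-y⟩; P(|-x⟩) = |⟨-x|-y⟩|² = 1/2.
Joint probability = 16/52 × 1/2 = 0.154.

0.154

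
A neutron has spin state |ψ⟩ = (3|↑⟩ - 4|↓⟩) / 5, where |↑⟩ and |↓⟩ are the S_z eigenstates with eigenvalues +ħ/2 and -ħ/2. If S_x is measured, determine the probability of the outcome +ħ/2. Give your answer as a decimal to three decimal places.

|+x⟩ = (|↑⟩ + |↓⟩)/√2, so ⟨+x|ψ⟩ = (-1) / (√2·5).
P = |-1|² / 50 = 1/50.

0.020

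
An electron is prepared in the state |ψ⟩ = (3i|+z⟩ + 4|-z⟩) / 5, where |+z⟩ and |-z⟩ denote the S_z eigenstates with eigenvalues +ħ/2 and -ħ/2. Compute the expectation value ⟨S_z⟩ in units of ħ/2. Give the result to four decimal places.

-0.2800

⟨σ_z⟩ = |a|² - |b|² divided by |a|²+|b|², with a, b the |+z⟩, |-z⟩ amplitudes.
= (9 - 16)/25 = -7/25.
⟨S_z⟩ = (ħ/2)·⟨σ_z⟩.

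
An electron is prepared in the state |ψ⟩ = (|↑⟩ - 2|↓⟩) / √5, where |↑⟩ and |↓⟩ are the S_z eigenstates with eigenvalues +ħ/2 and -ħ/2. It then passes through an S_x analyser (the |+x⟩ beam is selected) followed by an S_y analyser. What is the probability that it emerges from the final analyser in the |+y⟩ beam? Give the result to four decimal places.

0.0500

First analyser (S_x): P(|+x⟩) = |⟨+x|ψ⟩|² = 1/10.
After stage 1 the state is |+x⟩; P(|+y⟩) = |⟨+y|+x⟩|² = 1/2.
Joint probability = 1/10 × 1/2 = 0.0500.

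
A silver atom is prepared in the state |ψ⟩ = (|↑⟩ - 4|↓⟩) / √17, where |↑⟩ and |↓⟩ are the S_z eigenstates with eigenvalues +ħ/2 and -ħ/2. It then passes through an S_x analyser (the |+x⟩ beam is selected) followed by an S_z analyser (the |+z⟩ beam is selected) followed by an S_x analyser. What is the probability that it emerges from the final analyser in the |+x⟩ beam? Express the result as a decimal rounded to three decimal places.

First analyser (S_x): P(|+x⟩) = |⟨+x|ψ⟩|² = 9/34.
After stage 1 the state is |+x⟩; P(|+z⟩) = |⟨+z|+x⟩|² = 1/2.
After stage 2 the state is |+z⟩; P(|+x⟩) = |⟨+x|+z⟩|² = 1/2.
Joint probability = 9/34 × 1/2 × 1/2 = 0.066.

0.066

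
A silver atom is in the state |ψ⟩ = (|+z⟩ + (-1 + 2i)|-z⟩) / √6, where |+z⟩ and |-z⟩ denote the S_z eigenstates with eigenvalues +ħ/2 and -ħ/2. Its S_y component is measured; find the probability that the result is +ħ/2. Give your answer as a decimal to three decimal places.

|+y⟩ = (|+z⟩ + i|-z⟩)/√2, so ⟨+y|ψ⟩ = (3 + i) / (√2·√6).
P = |3 + i|² / 12 = 10/12.

0.833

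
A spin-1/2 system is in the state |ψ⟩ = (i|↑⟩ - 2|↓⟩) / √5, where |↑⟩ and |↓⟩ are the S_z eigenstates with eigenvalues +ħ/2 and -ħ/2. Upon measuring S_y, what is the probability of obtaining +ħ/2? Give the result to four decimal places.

|+y⟩ = (|↑⟩ + i|↓⟩)/√2, so ⟨+y|ψ⟩ = (3i) / (√2·√5).
P = |3i|² / 10 = 9/10.

0.9000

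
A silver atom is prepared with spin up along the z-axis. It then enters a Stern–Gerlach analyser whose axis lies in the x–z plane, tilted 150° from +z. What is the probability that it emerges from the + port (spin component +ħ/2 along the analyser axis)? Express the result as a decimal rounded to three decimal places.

0.067

For spin-½, the probability of finding spin-up along an axis at angle θ to the initial spin direction is cos²(θ/2); spin-down is sin²(θ/2).
θ = 150°, so P = cos²(75°) ≈ 0.067.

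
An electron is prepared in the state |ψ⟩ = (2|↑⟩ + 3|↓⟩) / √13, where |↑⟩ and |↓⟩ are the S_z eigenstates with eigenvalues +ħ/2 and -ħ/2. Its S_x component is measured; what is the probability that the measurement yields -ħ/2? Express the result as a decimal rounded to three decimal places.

|-x⟩ = (|↑⟩ - |↓⟩)/√2, so ⟨-x|ψ⟩ = (-1) / (√2·√13).
P = |-1|² / 26 = 1/26.

0.038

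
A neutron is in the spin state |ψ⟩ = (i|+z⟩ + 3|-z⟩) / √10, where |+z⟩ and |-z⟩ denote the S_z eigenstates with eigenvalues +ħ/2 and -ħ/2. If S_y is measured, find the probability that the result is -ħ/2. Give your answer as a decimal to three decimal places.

0.800

|-y⟩ = (|+z⟩ - i|-z⟩)/√2, so ⟨-y|ψ⟩ = (4i) / (√2·√10).
P = |4i|² / 20 = 16/20.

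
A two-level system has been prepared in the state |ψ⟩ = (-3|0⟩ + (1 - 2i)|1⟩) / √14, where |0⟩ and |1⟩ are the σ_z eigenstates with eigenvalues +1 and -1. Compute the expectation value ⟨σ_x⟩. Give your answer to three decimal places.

-0.429

⟨σ_x⟩ = 2 Re(a* b)/(|a|²+|b|²) with a = -3, b = (1 - 2i).
a* b = (-3 + 6i), so ⟨σ_x⟩ = -6/14.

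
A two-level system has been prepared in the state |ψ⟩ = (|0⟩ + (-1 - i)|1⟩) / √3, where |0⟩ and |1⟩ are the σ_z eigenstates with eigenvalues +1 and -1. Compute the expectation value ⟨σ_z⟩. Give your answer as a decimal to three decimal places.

-0.333

⟨σ_z⟩ = |a|² - |b|² divided by |a|²+|b|², with a, b the |0⟩, |1⟩ amplitudes.
= (1 - 2)/3 = -1/3.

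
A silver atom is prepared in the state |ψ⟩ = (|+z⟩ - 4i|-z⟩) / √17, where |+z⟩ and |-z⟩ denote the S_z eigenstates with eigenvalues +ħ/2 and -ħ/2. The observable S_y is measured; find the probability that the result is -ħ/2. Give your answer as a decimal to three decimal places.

|-y⟩ = (|+z⟩ - i|-z⟩)/√2, so ⟨-y|ψ⟩ = (5) / (√2·√17).
P = |5|² / 34 = 25/34.

0.735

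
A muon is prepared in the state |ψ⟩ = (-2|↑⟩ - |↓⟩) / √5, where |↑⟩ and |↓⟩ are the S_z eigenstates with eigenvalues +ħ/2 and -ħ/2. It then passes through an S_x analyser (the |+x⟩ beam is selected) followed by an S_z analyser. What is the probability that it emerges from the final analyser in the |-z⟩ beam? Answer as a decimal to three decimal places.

0.450

First analyser (S_x): P(|+x⟩) = |⟨+x|ψ⟩|² = 9/10.
After stage 1 the state is |+x⟩; P(|-z⟩) = |⟨-z|+x⟩|² = 1/2.
Joint probability = 9/10 × 1/2 = 0.450.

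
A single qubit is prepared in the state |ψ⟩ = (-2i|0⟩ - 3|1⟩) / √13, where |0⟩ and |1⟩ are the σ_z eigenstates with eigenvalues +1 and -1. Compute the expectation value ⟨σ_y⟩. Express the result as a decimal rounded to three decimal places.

-0.923

⟨σ_y⟩ = 2 Im(a* b)/(|a|²+|b|²) with a = -2i, b = -3.
a* b = -6i, so ⟨σ_y⟩ = -12/13.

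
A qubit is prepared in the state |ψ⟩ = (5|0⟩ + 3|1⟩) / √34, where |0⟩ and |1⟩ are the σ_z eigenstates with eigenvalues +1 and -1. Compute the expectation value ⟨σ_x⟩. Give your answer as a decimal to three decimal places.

⟨σ_x⟩ = 2 Re(a* b)/(|a|²+|b|²) with a = 5, b = 3.
a* b = 15, so ⟨σ_x⟩ = 30/34.

0.882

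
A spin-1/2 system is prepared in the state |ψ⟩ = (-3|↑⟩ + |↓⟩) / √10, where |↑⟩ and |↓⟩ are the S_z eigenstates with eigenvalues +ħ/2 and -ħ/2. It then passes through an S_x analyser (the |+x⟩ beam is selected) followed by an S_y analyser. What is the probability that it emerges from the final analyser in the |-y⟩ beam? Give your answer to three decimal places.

First analyser (S_x): P(|+x⟩) = |⟨+x|ψ⟩|² = 4/20.
After stage 1 the state is |+x⟩; P(|-y⟩) = |⟨-y|+x⟩|² = 1/2.
Joint probability = 4/20 × 1/2 = 0.100.

0.100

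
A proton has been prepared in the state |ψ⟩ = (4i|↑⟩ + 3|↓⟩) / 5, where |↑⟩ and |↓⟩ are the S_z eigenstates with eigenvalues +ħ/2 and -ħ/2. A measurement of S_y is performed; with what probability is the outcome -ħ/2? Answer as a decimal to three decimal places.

|-y⟩ = (|↑⟩ - i|↓⟩)/√2, so ⟨-y|ψ⟩ = (7i) / (√2·5).
P = |7i|² / 50 = 49/50.

0.980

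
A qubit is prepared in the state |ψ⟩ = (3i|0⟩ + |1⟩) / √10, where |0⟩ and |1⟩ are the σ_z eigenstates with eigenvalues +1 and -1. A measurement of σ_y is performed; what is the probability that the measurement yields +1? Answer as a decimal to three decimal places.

0.200

|+y⟩ = (|0⟩ + i|1⟩)/√2, so ⟨+y|ψ⟩ = (2i) / (√2·√10).
P = |2i|² / 20 = 4/20.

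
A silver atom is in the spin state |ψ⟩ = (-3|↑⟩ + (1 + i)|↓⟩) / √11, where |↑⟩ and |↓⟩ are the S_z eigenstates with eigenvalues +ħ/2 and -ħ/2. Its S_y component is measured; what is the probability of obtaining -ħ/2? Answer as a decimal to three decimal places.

0.773

|-y⟩ = (|↑⟩ - i|↓⟩)/√2, so ⟨-y|ψ⟩ = (-4 + i) / (√2·√11).
P = |-4 + i|² / 22 = 17/22.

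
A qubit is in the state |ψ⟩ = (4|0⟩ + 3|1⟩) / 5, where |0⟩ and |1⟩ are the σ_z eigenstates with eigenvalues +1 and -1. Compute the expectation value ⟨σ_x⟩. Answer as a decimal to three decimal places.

0.960

⟨σ_x⟩ = 2 Re(a* b)/(|a|²+|b|²) with a = 4, b = 3.
a* b = 12, so ⟨σ_x⟩ = 24/25.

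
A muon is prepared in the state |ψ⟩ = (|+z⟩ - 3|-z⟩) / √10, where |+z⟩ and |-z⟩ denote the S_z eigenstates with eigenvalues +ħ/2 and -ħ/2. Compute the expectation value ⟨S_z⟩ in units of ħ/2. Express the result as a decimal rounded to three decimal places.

-0.800

⟨σ_z⟩ = |a|² - |b|² divided by |a|²+|b|², with a, b the |+z⟩, |-z⟩ amplitudes.
= (1 - 9)/10 = -8/10.
⟨S_z⟩ = (ħ/2)·⟨σ_z⟩.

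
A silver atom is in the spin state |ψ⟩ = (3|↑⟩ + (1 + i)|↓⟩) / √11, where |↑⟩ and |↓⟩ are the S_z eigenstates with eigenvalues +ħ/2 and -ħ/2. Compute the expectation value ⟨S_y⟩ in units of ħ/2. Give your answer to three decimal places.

0.545

⟨σ_y⟩ = 2 Im(a* b)/(|a|²+|b|²) with a = 3, b = (1 + i).
a* b = (3 + 3i), so ⟨σ_y⟩ = 6/11.
⟨S_y⟩ = (ħ/2)·⟨σ_y⟩.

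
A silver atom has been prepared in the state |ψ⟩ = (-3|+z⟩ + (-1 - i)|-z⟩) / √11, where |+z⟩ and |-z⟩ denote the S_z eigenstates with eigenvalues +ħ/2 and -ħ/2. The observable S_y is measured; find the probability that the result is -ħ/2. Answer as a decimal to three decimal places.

|-y⟩ = (|+z⟩ - i|-z⟩)/√2, so ⟨-y|ψ⟩ = (-2 - i) / (√2·√11).
P = |-2 - i|² / 22 = 5/22.

0.227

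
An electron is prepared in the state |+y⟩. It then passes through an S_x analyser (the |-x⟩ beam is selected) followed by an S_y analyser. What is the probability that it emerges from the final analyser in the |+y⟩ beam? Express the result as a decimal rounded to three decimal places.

0.250

First analyser (S_x): from |+y⟩, P(|-x⟩) = 1/2.
After stage 1 the state is |-x⟩; P(|+y⟩) = |⟨+y|-x⟩|² = 1/2.
Joint probability = 1/2 × 1/2 = 0.250.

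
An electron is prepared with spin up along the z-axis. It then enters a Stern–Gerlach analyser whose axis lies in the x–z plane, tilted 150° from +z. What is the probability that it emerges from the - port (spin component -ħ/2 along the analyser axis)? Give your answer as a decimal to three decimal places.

For spin-½, the probability of finding spin-up along an axis at angle θ to the initial spin direction is cos²(θ/2); spin-down is sin²(θ/2).
θ = 150°, so P = sin²(75°) ≈ 0.933.

0.933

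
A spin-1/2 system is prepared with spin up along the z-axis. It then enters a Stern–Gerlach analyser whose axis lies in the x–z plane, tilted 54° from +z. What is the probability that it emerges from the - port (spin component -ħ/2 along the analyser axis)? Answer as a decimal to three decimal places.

0.206

For spin-½, the probability of finding spin-up along an axis at angle θ to the initial spin direction is cos²(θ/2); spin-down is sin²(θ/2).
θ = 54°, so P = sin²(27°) ≈ 0.206.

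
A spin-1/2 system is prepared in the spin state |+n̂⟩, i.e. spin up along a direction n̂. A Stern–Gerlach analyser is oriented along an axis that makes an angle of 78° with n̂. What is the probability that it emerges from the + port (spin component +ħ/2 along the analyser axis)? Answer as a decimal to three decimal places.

0.604

For spin-½, the probability of finding spin-up along an axis at angle θ to the initial spin direction is cos²(θ/2); spin-down is sin²(θ/2).
θ = 78°, so P = cos²(39°) ≈ 0.604.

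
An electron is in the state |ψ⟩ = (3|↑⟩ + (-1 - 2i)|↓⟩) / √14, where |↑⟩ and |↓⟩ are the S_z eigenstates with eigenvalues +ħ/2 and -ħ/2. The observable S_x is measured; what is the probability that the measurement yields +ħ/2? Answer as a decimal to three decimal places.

0.286

|+x⟩ = (|↑⟩ + |↓⟩)/√2, so ⟨+x|ψ⟩ = (2 - 2i) / (√2·√14).
P = |2 - 2i|² / 28 = 8/28.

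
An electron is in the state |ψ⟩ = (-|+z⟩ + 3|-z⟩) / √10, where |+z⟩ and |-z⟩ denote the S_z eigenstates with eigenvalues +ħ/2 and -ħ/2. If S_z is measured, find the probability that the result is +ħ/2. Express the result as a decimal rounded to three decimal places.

0.100

The +ħ/2 outcome corresponds to |+z⟩. Its amplitude in |ψ⟩ is -1/√10.
P = |-1|² / 10 = 1/10.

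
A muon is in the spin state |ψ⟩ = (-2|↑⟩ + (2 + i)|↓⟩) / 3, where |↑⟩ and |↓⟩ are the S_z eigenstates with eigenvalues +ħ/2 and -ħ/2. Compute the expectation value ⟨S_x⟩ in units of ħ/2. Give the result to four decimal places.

-0.8889

⟨σ_x⟩ = 2 Re(a* b)/(|a|²+|b|²) with a = -2, b = (2 + i).
a* b = (-4 - 2i), so ⟨σ_x⟩ = -8/9.
⟨S_x⟩ = (ħ/2)·⟨σ_x⟩.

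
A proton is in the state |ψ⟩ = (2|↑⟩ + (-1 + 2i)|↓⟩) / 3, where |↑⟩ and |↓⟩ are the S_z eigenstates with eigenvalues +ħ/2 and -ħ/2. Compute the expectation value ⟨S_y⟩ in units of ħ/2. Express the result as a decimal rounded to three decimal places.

0.889

⟨σ_y⟩ = 2 Im(a* b)/(|a|²+|b|²) with a = 2, b = (-1 + 2i).
a* b = (-2 + 4i), so ⟨σ_y⟩ = 8/9.
⟨S_y⟩ = (ħ/2)·⟨σ_y⟩.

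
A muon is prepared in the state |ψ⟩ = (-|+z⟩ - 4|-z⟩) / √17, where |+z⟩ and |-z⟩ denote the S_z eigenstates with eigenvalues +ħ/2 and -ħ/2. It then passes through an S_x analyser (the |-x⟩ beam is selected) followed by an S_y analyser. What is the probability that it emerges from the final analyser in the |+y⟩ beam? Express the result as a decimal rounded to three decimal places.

First analyser (S_x): P(|-x⟩) = |⟨-x|ψ⟩|² = 9/34.
After stage 1 the state is |-x⟩; P(|+y⟩) = |⟨+y|-x⟩|² = 1/2.
Joint probability = 9/34 × 1/2 = 0.132.

0.132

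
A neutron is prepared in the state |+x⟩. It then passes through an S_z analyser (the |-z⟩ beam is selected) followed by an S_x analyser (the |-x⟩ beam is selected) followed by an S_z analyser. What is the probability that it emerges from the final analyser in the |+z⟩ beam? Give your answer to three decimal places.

First analyser (S_z): from |+x⟩, P(|-z⟩) = 1/2.
After stage 1 the state is |-z⟩; P(|-x⟩) = |⟨-x|-z⟩|² = 1/2.
After stage 2 the state is |-x⟩; P(|+z⟩) = |⟨+z|-x⟩|² = 1/2.
Joint probability = 1/2 × 1/2 × 1/2 = 0.125.

0.125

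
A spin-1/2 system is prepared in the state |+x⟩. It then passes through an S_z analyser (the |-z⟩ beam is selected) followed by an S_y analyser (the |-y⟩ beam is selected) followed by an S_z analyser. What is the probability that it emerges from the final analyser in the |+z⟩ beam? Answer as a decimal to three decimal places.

First analyser (S_z): from |+x⟩, P(|-z⟩) = 1/2.
After stage 1 the state is |-z⟩; P(|-y⟩) = |⟨-y|-z⟩|² = 1/2.
After stage 2 the state is |-y⟩; P(|+z⟩) = |⟨+z|-y⟩|² = 1/2.
Joint probability = 1/2 × 1/2 × 1/2 = 0.125.

0.125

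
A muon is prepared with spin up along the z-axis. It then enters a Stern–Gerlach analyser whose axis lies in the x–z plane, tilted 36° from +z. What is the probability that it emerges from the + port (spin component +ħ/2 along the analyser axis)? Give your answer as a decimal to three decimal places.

0.905

For spin-½, the probability of finding spin-up along an axis at angle θ to the initial spin direction is cos²(θ/2); spin-down is sin²(θ/2).
θ = 36°, so P = cos²(18°) ≈ 0.905.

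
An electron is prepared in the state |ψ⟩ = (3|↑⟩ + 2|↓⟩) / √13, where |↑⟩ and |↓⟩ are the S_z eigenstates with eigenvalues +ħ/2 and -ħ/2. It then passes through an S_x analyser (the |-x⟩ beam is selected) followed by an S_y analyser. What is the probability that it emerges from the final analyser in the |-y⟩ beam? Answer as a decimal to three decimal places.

First analyser (S_x): P(|-x⟩) = |⟨-x|ψ⟩|² = 1/26.
After stage 1 the state is |-x⟩; P(|-y⟩) = |⟨-y|-x⟩|² = 1/2.
Joint probability = 1/26 × 1/2 = 0.019.

0.019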